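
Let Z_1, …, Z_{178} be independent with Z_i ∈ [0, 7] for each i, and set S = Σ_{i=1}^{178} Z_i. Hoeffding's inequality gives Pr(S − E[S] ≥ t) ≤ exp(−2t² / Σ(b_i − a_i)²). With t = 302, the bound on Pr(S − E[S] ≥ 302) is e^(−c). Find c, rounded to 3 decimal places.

20.914

Σ(b_i − a_i)² = 178·(7)² = 8722.
c = 2t²/8722 = 2·302²/8722 = 20.9136.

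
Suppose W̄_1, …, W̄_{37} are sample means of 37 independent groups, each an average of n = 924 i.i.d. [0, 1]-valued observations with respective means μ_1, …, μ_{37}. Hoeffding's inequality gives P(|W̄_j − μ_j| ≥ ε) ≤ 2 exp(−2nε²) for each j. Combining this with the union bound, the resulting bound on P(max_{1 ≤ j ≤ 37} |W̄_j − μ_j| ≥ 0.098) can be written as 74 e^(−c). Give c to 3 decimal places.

Union bound over the 37 events: P(max_{1 ≤ j ≤ 37} |W̄_j − μ_j| ≥ 0.098) ≤ 37·2·exp(−2nε²) = 74 exp(−2·924·0.098²).
So c = 2·924·0.098² = 17.7482.

17.748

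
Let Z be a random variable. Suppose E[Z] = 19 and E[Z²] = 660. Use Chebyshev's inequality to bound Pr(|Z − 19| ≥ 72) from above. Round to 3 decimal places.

0.058

Var(Z) = E[Z²] − (E[Z])² = 660 − 361 = 299.
Chebyshev's inequality: Pr(|Z − μ| ≥ t) ≤ Var(Z)/t² = 299/5184 = 0.0577.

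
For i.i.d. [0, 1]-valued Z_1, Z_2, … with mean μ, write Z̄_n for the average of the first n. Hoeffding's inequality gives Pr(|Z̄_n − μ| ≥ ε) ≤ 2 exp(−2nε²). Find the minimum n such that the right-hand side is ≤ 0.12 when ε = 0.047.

637

Require 2·exp(−2nε²) ≤ 0.12, i.e. 2nε² ≥ ln(2/0.12) = 2.813411.
So n ≥ 2.813411 / (2·0.047²) = 636.806.
The smallest integer n is 637.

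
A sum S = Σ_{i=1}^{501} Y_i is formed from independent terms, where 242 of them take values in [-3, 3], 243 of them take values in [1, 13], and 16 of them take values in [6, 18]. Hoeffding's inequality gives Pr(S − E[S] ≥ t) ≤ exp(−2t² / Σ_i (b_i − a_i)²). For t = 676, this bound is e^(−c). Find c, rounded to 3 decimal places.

19.865

Σ(b_i − a_i)² = 242·6² + 243·12² + 16·12² = 46008.
c = 2t² / 46008 = 2·676² / 46008 = 19.8651.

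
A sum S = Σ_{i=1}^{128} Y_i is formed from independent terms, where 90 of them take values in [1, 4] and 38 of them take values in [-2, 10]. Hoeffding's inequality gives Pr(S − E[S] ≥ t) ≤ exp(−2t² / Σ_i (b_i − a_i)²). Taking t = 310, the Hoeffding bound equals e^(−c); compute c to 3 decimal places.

30.595

Σ(b_i − a_i)² = 90·3² + 38·12² = 6282.
c = 2t² / 6282 = 2·310² / 6282 = 30.5954.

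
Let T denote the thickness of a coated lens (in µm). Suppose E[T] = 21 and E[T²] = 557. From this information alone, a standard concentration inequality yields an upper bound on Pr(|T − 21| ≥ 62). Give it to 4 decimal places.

The first two moments determine the variance, so Chebyshev's inequality is the sharpest standard bound available.
Var(T) = E[T²] − (E[T])² = 557 − 441 = 116.
Chebyshev's inequality: Pr(|T − μ| ≥ t) ≤ Var(T)/t² = 116/3844 = 0.0302.

0.0302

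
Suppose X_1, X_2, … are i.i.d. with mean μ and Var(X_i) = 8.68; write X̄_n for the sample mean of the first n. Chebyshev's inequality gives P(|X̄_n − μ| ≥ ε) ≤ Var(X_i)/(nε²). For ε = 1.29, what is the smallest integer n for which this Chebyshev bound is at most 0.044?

Require 8.68/(n·1.29²) ≤ 0.044, i.e. n ≥ 8.68/(0.044·1.29²) = 118.546.
The smallest integer n is 119.

119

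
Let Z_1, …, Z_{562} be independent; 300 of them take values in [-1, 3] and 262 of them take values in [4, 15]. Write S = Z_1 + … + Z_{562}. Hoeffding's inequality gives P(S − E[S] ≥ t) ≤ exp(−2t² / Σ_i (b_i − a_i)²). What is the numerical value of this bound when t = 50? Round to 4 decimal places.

Σ(b_i − a_i)² = 300·4² + 262·11² = 36502.
Exponent = 2·50² / 36502 = 0.13698.
Bound = exp(−0.13698) = 0.87199.

0.8720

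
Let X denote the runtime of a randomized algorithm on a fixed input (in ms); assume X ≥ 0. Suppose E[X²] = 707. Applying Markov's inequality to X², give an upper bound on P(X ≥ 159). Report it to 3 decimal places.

0.028

Since X ≥ 0, the event {X ≥ 159} is the same as {X² ≥ 25281}.
Markov's inequality applied to X² gives P(X² ≥ 25281) ≤ E[X²]/25281 = 707/25281 = 0.0280.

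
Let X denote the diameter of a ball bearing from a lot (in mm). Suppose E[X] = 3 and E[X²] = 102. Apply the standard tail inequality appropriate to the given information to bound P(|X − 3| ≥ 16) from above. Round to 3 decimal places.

0.363

The first two moments determine the variance, so Chebyshev's inequality is the sharpest standard bound available.
Var(X) = E[X²] − (E[X])² = 102 − 9 = 93.
Chebyshev's inequality: P(|X − μ| ≥ t) ≤ Var(X)/t² = 93/256 = 0.3633.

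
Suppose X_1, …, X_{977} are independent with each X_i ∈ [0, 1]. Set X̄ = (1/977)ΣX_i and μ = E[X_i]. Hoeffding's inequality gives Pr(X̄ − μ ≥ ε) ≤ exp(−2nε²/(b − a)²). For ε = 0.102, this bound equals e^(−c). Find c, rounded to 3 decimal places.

c = 2nε²/(b − a)² = 2·977·0.102² / 1² = 20.3294.

20.329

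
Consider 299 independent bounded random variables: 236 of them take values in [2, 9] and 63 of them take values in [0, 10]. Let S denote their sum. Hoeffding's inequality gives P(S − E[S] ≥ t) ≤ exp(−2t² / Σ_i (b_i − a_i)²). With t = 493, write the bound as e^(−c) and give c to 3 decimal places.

27.211

Σ(b_i − a_i)² = 236·7² + 63·10² = 17864.
c = 2t² / 17864 = 2·493² / 17864 = 27.2110.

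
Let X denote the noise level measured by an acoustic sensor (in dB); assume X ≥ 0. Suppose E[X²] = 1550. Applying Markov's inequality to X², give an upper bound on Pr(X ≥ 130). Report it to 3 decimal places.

0.092

Since X ≥ 0, the event {X ≥ 130} is the same as {X² ≥ 16900}.
Markov's inequality applied to X² gives Pr(X² ≥ 16900) ≤ E[X²]/16900 = 1550/16900 = 0.0917.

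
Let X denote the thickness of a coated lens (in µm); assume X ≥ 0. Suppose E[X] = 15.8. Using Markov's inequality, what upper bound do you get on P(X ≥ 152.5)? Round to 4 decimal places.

0.1036

Markov's inequality: for a non-negative random variable, P(X ≥ a) ≤ E[X]/a.
Here E[X] = 15.8 and a = 152.5, so the bound is 15.8/152.5 = 0.1036.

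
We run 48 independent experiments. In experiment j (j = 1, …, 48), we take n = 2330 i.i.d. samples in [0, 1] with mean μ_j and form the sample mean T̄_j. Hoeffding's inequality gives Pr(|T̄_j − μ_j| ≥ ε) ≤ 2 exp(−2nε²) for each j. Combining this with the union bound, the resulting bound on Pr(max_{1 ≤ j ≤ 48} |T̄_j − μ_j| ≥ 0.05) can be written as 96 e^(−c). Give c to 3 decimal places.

11.650

Union bound over the 48 events: Pr(max_{1 ≤ j ≤ 48} |T̄_j − μ_j| ≥ 0.05) ≤ 48·2·exp(−2nε²) = 96 exp(−2·2330·0.05²).
So c = 2·2330·0.05² = 11.6500.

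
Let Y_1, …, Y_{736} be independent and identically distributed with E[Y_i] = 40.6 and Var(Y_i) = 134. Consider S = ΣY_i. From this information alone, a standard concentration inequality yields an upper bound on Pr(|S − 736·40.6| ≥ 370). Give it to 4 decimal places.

With mean and variance of each term known, Chebyshev's inequality bounds the deviation of the sum (or sample mean).
Var(S) = n·Var(Y_i) = 736·134 = 98624.
Chebyshev: Pr(|S − 736·40.6| ≥ 370) ≤ Var(S)/370² = 98624/136900 = 0.7204.

0.7204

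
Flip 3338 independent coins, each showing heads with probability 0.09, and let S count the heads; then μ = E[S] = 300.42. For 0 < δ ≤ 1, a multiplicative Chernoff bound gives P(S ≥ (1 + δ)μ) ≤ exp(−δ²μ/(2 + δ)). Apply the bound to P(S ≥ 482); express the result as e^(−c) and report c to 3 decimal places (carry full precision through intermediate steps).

42.140

Write 482 = (1 + δ)μ, so δ = 482/300.42 − 1 = 0.6044205…
Then the exponent is δ²μ/(2 + δ) = (482 − μ)² / (μ·(2 + δ)) = 42.140150.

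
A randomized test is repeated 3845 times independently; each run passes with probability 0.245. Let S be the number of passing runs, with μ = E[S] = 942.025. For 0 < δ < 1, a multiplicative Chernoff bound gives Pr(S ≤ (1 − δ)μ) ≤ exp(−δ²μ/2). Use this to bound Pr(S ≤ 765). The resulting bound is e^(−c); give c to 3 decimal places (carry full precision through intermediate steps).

Write 765 = (1 − δ)μ, so δ = 1 − 765/942.025 = 0.1879196…
Then the exponent is δ²μ/2 = (μ − 765)²/(2μ) = 16.633237.

16.633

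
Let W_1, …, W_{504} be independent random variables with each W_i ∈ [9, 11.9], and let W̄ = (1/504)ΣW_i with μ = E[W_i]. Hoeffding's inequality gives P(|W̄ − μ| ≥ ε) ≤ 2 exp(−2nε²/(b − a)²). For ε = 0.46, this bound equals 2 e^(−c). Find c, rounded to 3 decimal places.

25.362

c = 2nε²/(b − a)² = 2·504·0.46² / 2.9² = 25.3618.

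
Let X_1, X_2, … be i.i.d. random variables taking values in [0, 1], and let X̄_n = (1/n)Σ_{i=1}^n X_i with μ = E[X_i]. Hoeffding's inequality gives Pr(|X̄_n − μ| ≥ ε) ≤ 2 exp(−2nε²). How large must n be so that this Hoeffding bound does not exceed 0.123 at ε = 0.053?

Require 2·exp(−2nε²) ≤ 0.123, i.e. 2nε² ≥ ln(2/0.123) = 2.788718.
So n ≥ 2.788718 / (2·0.053²) = 496.390.
The smallest integer n is 497.

497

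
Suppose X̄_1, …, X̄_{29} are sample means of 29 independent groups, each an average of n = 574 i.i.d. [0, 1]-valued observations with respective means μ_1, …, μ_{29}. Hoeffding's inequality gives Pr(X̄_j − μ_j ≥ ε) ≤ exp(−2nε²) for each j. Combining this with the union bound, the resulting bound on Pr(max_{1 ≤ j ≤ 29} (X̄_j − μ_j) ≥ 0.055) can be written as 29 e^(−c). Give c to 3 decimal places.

Union bound over the 29 events: Pr(max_{1 ≤ j ≤ 29} (X̄_j − μ_j) ≥ 0.055) ≤ 29·exp(−2nε²) = 29 exp(−2·574·0.055²).
So c = 2·574·0.055² = 3.4727.

3.473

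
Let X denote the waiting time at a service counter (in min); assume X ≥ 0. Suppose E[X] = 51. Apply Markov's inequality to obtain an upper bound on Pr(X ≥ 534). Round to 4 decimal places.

0.0955

Markov's inequality: for a non-negative random variable, Pr(X ≥ a) ≤ E[X]/a.
Here E[X] = 51 and a = 534, so the bound is 51/534 = 0.0955.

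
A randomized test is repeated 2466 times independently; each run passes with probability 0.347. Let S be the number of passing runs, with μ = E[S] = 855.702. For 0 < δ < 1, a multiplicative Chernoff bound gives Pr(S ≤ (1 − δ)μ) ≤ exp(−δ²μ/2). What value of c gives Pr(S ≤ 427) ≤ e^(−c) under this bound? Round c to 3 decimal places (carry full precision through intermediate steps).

Write 427 = (1 − δ)μ, so δ = 1 − 427/855.702 = 0.5009945…
Then the exponent is δ²μ/2 = (μ − 427)²/(2μ) = 107.388673.

107.389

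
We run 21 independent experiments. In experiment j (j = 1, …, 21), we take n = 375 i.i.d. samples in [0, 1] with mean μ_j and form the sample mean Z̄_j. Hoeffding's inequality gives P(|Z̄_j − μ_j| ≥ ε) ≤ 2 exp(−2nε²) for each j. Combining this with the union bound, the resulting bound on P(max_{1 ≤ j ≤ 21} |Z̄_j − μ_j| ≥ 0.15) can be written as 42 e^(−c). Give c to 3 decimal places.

16.875

Union bound over the 21 events: P(max_{1 ≤ j ≤ 21} |Z̄_j − μ_j| ≥ 0.15) ≤ 21·2·exp(−2nε²) = 42 exp(−2·375·0.15²).
So c = 2·375·0.15² = 16.8750.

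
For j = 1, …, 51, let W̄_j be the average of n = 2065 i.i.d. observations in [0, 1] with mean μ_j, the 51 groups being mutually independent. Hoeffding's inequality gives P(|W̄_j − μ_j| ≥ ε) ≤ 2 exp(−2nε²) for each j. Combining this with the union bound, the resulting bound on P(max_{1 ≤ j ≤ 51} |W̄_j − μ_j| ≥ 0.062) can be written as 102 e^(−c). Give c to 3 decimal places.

15.876

Union bound over the 51 events: P(max_{1 ≤ j ≤ 51} |W̄_j − μ_j| ≥ 0.062) ≤ 51·2·exp(−2nε²) = 102 exp(−2·2065·0.062²).
So c = 2·2065·0.062² = 15.8757.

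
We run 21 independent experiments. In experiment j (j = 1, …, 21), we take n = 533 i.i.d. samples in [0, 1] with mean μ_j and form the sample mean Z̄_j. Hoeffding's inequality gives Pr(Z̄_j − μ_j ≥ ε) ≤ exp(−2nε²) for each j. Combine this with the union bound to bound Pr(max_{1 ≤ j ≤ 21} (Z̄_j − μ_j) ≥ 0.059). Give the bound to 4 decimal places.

0.5136

Per-experiment Hoeffding bound: exp(−2·533·0.059²) = exp(−3.71075) = 0.024459.
Union bound over 21 events: 21·0.024459 = 0.51364.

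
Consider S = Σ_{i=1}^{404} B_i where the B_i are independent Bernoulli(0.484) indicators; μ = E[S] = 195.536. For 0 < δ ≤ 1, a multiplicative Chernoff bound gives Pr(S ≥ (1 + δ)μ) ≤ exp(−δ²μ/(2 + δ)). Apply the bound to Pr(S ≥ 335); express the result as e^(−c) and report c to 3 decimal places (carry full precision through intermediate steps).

36.661

Write 335 = (1 + δ)μ, so δ = 335/195.536 − 1 = 0.7132395…
Then the exponent is δ²μ/(2 + δ) = (335 − μ)² / (μ·(2 + δ)) = 36.661428.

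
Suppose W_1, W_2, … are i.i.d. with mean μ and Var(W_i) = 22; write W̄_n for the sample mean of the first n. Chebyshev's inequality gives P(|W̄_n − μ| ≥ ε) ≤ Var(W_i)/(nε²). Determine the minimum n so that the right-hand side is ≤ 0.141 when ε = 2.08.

37

Require 22/(n·2.08²) ≤ 0.141, i.e. n ≥ 22/(0.141·2.08²) = 36.064.
The smallest integer n is 37.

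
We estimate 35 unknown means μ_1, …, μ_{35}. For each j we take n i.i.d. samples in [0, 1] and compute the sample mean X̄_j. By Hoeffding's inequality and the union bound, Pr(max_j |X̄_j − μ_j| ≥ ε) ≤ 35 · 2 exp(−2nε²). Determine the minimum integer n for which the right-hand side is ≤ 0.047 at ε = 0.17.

127

Need 2·35·exp(−2nε²) ≤ 0.047, i.e. exp(−2nε²) ≤ 0.047/70.
So 2nε² ≥ ln(70/0.047) = 7.306103.
Hence n ≥ 7.306103/(2·0.17²) = 126.403.
The smallest integer n is 127.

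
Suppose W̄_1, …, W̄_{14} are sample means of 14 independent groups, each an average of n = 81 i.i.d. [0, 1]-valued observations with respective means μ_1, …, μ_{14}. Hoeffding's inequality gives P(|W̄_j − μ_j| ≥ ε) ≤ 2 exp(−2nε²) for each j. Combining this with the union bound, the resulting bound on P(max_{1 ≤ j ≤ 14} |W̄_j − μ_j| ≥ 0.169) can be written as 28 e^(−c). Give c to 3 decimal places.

Union bound over the 14 events: P(max_{1 ≤ j ≤ 14} |W̄_j − μ_j| ≥ 0.169) ≤ 14·2·exp(−2nε²) = 28 exp(−2·81·0.169²).
So c = 2·81·0.169² = 4.6269.

4.627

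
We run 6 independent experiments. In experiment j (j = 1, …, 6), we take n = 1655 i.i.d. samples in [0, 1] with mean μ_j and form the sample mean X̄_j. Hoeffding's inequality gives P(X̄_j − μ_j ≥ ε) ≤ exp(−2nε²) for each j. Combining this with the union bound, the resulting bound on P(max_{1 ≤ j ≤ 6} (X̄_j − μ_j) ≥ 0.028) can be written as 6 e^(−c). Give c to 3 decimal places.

Union bound over the 6 events: P(max_{1 ≤ j ≤ 6} (X̄_j − μ_j) ≥ 0.028) ≤ 6·exp(−2nε²) = 6 exp(−2·1655·0.028²).
So c = 2·1655·0.028² = 2.5950.

2.595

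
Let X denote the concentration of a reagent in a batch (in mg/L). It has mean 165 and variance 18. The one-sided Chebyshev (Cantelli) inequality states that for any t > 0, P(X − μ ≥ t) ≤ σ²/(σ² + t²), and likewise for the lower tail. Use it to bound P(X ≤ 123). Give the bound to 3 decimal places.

0.010

Here σ² = 18 and t = 42, so σ² + t² = 1782.
Cantelli's bound: 18/1782 = 0.0101.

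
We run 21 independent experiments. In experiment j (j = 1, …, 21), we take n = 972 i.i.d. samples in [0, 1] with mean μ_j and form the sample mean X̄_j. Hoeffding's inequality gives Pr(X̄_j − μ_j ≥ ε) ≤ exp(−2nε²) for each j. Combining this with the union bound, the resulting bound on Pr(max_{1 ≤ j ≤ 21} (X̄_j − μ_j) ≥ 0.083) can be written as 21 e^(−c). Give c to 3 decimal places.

Union bound over the 21 events: Pr(max_{1 ≤ j ≤ 21} (X̄_j − μ_j) ≥ 0.083) ≤ 21·exp(−2nε²) = 21 exp(−2·972·0.083²).
So c = 2·972·0.083² = 13.3922.

13.392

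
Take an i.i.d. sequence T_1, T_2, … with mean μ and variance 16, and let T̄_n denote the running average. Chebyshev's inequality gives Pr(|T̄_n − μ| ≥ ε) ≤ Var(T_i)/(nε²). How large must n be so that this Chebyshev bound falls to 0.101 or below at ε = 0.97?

Require 16/(n·0.97²) ≤ 0.101, i.e. n ≥ 16/(0.101·0.97²) = 168.366.
The smallest integer n is 169.

169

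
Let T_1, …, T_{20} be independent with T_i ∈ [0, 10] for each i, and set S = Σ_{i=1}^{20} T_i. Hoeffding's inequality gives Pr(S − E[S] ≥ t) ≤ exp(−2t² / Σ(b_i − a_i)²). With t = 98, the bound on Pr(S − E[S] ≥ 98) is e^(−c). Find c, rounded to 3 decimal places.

Σ(b_i − a_i)² = 20·(10)² = 2000.
c = 2t²/2000 = 2·98²/2000 = 9.6040.

9.604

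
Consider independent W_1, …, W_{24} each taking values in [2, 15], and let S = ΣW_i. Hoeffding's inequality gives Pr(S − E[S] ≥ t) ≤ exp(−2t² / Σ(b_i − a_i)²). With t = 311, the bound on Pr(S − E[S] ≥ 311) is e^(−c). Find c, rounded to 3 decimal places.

Σ(b_i − a_i)² = 24·(13)² = 4056.
c = 2t²/4056 = 2·311²/4056 = 47.6928.

47.693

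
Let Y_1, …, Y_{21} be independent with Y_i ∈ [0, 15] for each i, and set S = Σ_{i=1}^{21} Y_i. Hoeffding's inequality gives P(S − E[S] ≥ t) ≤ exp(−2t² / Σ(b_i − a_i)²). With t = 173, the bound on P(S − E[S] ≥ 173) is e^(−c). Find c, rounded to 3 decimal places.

Σ(b_i − a_i)² = 21·(15)² = 4725.
c = 2t²/4725 = 2·173²/4725 = 12.6684.

12.668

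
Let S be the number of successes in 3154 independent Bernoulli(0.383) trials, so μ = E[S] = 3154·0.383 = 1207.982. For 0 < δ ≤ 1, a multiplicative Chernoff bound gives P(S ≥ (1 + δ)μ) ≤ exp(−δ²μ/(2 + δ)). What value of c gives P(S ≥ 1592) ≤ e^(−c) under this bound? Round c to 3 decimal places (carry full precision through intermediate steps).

52.668

Write 1592 = (1 + δ)μ, so δ = 1592/1207.982 − 1 = 0.3179004…
Then the exponent is δ²μ/(2 + δ) = (1592 − μ)² / (μ·(2 + δ)) = 52.668133.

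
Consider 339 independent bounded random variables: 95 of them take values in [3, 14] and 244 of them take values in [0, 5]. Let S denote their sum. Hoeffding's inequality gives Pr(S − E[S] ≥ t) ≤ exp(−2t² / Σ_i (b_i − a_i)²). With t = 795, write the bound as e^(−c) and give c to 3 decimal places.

71.841

Σ(b_i − a_i)² = 95·11² + 244·5² = 17595.
c = 2t² / 17595 = 2·795² / 17595 = 71.8414.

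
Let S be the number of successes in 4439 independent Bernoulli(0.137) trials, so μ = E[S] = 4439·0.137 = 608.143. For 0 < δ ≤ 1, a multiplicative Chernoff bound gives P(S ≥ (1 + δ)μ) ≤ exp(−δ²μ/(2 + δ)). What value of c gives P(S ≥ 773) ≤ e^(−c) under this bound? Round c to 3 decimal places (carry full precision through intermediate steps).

Write 773 = (1 + δ)μ, so δ = 773/608.143 − 1 = 0.2710826…
Then the exponent is δ²μ/(2 + δ) = (773 − μ)² / (μ·(2 + δ)) = 19.677782.

19.678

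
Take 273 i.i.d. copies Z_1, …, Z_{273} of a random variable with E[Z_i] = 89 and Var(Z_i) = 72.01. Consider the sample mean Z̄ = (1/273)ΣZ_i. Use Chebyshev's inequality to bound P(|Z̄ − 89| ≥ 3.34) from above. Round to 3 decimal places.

0.024

Var(Z̄) = Var(Z_i)/n = 72.01/273 = 0.26377.
Chebyshev: P(|Z̄ − 89| ≥ 3.34) ≤ Var(Z̄)/(3.34)² = 72.01/(273·3.34²) = 0.0236.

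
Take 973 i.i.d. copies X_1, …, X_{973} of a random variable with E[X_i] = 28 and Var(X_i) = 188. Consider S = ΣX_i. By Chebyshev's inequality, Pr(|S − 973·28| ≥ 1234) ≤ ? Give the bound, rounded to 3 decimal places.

Var(S) = n·Var(X_i) = 973·188 = 182924.
Chebyshev: Pr(|S − 973·28| ≥ 1234) ≤ Var(S)/1234² = 182924/1522756 = 0.1201.

0.120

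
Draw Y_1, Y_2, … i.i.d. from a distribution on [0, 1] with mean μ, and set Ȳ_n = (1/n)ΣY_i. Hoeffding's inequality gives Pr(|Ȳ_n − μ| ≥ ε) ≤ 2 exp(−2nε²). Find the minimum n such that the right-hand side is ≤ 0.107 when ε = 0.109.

Require 2·exp(−2nε²) ≤ 0.107, i.e. 2nε² ≥ ln(2/0.107) = 2.928074.
So n ≥ 2.928074 / (2·0.109²) = 123.225.
The smallest integer n is 124.

124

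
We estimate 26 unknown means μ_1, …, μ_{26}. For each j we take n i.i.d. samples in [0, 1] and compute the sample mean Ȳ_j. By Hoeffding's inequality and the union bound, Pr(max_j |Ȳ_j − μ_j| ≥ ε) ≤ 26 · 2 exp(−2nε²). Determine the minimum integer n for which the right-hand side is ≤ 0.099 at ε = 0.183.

94

Need 2·26·exp(−2nε²) ≤ 0.099, i.e. exp(−2nε²) ≤ 0.099/52.
So 2nε² ≥ ln(52/0.099) = 6.263879.
Hence n ≥ 6.263879/(2·0.183²) = 93.521.
The smallest integer n is 94.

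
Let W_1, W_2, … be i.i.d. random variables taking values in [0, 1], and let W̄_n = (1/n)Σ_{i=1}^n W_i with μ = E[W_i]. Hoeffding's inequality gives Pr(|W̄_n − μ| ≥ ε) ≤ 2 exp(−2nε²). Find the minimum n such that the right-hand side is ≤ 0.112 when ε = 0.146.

Require 2·exp(−2nε²) ≤ 0.112, i.e. 2nε² ≥ ln(2/0.112) = 2.882404.
So n ≥ 2.882404 / (2·0.146²) = 67.611.
The smallest integer n is 68.

68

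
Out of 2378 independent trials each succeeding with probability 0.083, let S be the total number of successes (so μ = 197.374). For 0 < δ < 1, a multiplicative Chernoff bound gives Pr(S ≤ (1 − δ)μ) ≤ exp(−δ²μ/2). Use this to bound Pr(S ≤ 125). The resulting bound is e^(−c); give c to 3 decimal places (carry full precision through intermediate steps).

Write 125 = (1 − δ)μ, so δ = 1 − 125/197.374 = 0.3666846…
Then the exponent is δ²μ/2 = (μ − 125)²/(2μ) = 13.269214.

13.269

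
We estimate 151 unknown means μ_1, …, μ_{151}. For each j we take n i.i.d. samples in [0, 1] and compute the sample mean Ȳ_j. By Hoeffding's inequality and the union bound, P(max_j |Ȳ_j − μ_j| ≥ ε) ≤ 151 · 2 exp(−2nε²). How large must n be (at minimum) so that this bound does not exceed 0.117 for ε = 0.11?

Need 2·151·exp(−2nε²) ≤ 0.117, i.e. exp(−2nε²) ≤ 0.117/302.
So 2nε² ≥ ln(302/0.117) = 7.856008.
Hence n ≥ 7.856008/(2·0.11²) = 324.628.
The smallest integer n is 325.

325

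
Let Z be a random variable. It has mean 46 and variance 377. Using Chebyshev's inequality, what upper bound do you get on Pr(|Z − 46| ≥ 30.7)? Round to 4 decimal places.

0.4000

Chebyshev: Pr(|Z − μ| ≥ t) ≤ Var(Z)/t².
Bound = 377 / 942.49 = 0.4000.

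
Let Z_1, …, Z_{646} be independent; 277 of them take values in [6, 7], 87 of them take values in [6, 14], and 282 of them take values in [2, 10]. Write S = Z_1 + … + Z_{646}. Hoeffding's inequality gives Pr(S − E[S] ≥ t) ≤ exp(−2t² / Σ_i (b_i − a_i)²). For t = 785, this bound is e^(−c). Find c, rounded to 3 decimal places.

Σ(b_i − a_i)² = 277·1² + 87·8² + 282·8² = 23893.
c = 2t² / 23893 = 2·785² / 23893 = 51.5821.

51.582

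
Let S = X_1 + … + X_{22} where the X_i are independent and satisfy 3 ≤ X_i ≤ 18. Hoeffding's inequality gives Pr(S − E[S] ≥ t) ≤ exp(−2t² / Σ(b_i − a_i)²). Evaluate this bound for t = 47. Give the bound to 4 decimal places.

Σ(b_i − a_i)² = 22·(15)² = 4950.
Exponent = 2·47²/4950 = 0.8925.
Bound = exp(−0.8925) = 0.40962.

0.4096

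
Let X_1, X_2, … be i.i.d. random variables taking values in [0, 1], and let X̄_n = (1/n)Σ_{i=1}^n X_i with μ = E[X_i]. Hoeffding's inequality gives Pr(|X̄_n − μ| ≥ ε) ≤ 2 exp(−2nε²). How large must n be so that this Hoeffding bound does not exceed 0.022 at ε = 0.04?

1410

Require 2·exp(−2nε²) ≤ 0.022, i.e. 2nε² ≥ ln(2/0.022) = 4.509860.
So n ≥ 4.509860 / (2·0.04²) = 1409.331.
The smallest integer n is 1410.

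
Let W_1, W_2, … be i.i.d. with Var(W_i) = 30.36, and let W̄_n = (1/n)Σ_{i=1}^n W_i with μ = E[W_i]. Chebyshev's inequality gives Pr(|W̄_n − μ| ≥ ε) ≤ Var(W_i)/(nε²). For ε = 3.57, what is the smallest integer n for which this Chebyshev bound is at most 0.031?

77

Require 30.36/(n·3.57²) ≤ 0.031, i.e. n ≥ 30.36/(0.031·3.57²) = 76.843.
The smallest integer n is 77.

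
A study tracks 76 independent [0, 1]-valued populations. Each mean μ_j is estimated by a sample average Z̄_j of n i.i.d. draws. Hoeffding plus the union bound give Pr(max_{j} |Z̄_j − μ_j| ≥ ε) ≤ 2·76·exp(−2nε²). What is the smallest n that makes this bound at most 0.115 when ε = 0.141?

181

Need 2·76·exp(−2nε²) ≤ 0.115, i.e. exp(−2nε²) ≤ 0.115/152.
So 2nε² ≥ ln(152/0.115) = 7.186704.
Hence n ≥ 7.186704/(2·0.141²) = 180.743.
The smallest integer n is 181.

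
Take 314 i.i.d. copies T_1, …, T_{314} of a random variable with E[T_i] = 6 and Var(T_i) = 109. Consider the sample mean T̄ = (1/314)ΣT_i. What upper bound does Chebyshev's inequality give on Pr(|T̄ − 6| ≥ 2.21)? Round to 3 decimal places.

0.071

Var(T̄) = Var(T_i)/n = 109/314 = 0.34713.
Chebyshev: Pr(|T̄ − 6| ≥ 2.21) ≤ Var(T̄)/(2.21)² = 109/(314·2.21²) = 0.0711.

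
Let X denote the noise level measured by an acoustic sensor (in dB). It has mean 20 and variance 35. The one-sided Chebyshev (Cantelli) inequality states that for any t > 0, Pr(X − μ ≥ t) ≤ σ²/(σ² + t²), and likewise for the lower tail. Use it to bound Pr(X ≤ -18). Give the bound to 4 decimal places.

0.0237

Here σ² = 35 and t = 38, so σ² + t² = 1479.
Cantelli's bound: 35/1479 = 0.0237.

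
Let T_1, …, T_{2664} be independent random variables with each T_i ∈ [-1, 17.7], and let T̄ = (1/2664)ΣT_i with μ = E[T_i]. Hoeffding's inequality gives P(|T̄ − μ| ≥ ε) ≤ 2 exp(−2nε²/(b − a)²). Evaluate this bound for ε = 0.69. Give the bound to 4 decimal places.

Exponent: 2nε²/(b − a)² = 2·2664·0.69² / 18.7² = 7.25403.
Bound = 2·exp(−7.25403) = 0.00141.

0.0014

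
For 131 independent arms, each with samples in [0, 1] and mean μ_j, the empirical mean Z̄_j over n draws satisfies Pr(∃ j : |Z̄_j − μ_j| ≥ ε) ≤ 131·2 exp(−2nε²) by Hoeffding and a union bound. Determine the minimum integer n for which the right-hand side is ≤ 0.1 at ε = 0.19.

Need 2·131·exp(−2nε²) ≤ 0.1, i.e. exp(−2nε²) ≤ 0.1/262.
So 2nε² ≥ ln(262/0.1) = 7.870930.
Hence n ≥ 7.870930/(2·0.19²) = 109.016.
The smallest integer n is 110.

110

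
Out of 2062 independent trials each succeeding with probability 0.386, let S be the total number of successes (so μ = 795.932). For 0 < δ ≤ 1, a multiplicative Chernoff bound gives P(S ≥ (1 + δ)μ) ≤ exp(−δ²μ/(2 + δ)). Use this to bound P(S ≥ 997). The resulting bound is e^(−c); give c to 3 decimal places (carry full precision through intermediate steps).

22.549

Write 997 = (1 + δ)μ, so δ = 997/795.932 − 1 = 0.2526196…
Then the exponent is δ²μ/(2 + δ) = (997 − μ)² / (μ·(2 + δ)) = 22.548731.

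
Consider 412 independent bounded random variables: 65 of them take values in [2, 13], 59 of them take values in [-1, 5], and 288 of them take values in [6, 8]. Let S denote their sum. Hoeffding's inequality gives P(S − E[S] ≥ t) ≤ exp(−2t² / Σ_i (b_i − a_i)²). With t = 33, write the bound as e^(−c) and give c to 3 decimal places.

0.195

Σ(b_i − a_i)² = 65·11² + 59·6² + 288·2² = 11141.
c = 2t² / 11141 = 2·33² / 11141 = 0.1955.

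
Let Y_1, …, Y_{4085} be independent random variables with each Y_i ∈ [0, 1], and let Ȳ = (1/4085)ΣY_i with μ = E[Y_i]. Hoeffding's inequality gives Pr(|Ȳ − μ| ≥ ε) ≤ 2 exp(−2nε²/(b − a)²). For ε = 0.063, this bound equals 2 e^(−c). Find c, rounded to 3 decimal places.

32.427

c = 2nε²/(b − a)² = 2·4085·0.063² / 1² = 32.4267.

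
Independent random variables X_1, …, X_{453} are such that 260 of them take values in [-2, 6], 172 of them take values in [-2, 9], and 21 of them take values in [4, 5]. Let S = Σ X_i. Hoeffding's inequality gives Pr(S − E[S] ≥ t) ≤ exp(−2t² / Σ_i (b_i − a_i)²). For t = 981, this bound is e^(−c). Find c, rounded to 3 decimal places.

Σ(b_i − a_i)² = 260·8² + 172·11² + 21·1² = 37473.
c = 2t² / 37473 = 2·981² / 37473 = 51.3629.

51.363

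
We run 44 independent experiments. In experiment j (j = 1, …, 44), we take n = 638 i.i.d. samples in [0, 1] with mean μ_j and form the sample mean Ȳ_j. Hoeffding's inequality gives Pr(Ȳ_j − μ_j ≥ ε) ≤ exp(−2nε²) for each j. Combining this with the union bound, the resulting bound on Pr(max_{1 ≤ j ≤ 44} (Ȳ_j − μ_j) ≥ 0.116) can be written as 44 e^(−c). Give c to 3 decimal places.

17.170

Union bound over the 44 events: Pr(max_{1 ≤ j ≤ 44} (Ȳ_j − μ_j) ≥ 0.116) ≤ 44·exp(−2nε²) = 44 exp(−2·638·0.116²).
So c = 2·638·0.116² = 17.1699.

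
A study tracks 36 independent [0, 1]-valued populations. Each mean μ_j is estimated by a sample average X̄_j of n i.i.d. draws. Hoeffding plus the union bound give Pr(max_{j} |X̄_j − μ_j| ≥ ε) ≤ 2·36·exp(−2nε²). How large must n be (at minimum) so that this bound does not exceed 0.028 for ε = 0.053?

Need 2·36·exp(−2nε²) ≤ 0.028, i.e. exp(−2nε²) ≤ 0.028/72.
So 2nε² ≥ ln(72/0.028) = 7.852217.
Hence n ≥ 7.852217/(2·0.053²) = 1397.689.
The smallest integer n is 1398.

1398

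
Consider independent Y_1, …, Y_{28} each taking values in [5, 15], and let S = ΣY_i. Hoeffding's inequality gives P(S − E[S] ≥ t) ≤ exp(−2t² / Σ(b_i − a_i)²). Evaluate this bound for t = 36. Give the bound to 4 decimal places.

0.3962

Σ(b_i − a_i)² = 28·(10)² = 2800.
Exponent = 2·36²/2800 = 0.9257.
Bound = exp(−0.9257) = 0.39625.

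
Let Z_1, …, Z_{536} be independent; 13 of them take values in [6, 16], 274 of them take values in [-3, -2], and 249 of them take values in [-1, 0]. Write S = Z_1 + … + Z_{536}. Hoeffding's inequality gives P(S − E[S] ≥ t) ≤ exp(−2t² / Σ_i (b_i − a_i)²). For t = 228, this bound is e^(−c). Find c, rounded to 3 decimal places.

Σ(b_i − a_i)² = 13·10² + 274·1² + 249·1² = 1823.
c = 2t² / 1823 = 2·228² / 1823 = 57.0313.

57.031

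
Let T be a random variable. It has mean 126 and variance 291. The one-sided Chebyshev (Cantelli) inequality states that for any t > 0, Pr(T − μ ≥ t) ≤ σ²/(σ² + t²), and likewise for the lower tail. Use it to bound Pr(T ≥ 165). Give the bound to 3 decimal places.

Here σ² = 291 and t = 39, so σ² + t² = 1812.
Cantelli's bound: 291/1812 = 0.1606.

0.161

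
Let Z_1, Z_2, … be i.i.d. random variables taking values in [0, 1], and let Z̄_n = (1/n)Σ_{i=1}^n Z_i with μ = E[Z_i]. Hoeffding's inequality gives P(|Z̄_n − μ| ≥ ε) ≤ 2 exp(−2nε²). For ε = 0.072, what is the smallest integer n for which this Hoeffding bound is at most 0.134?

261

Require 2·exp(−2nε²) ≤ 0.134, i.e. 2nε² ≥ ln(2/0.134) = 2.703063.
So n ≥ 2.703063 / (2·0.072²) = 260.712.
The smallest integer n is 261.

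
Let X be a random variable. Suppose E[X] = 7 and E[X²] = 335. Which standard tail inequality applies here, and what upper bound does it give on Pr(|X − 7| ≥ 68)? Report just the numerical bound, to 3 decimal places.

The first two moments determine the variance, so Chebyshev's inequality is the sharpest standard bound available.
Var(X) = E[X²] − (E[X])² = 335 − 49 = 286.
Chebyshev's inequality: Pr(|X − μ| ≥ t) ≤ Var(X)/t² = 286/4624 = 0.0619.

0.062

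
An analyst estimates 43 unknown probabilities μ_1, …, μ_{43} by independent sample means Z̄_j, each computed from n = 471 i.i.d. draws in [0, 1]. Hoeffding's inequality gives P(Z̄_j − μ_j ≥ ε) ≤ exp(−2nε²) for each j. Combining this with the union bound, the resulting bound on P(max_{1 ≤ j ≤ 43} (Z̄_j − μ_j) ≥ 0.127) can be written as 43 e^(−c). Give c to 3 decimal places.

Union bound over the 43 events: P(max_{1 ≤ j ≤ 43} (Z̄_j − μ_j) ≥ 0.127) ≤ 43·exp(−2nε²) = 43 exp(−2·471·0.127²).
So c = 2·471·0.127² = 15.1935.

15.194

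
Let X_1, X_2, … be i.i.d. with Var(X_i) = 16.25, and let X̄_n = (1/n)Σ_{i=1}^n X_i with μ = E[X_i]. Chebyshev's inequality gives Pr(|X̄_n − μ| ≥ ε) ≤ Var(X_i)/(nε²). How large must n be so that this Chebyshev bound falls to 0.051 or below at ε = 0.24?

5532

Require 16.25/(n·0.24²) ≤ 0.051, i.e. n ≥ 16.25/(0.051·0.24²) = 5531.727.
The smallest integer n is 5532.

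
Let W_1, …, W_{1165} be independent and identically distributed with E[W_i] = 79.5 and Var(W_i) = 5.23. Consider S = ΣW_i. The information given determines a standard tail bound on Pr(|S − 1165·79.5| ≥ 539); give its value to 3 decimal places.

0.021

With mean and variance of each term known, Chebyshev's inequality bounds the deviation of the sum (or sample mean).
Var(S) = n·Var(W_i) = 1165·5.23 = 6092.95.
Chebyshev: Pr(|S − 1165·79.5| ≥ 539) ≤ Var(S)/539² = 6092.95/290521 = 0.0210.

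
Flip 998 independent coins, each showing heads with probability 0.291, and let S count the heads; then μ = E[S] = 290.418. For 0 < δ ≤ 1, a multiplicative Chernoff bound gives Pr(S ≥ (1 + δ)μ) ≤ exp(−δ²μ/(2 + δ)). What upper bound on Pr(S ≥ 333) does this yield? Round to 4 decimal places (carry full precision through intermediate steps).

0.0546

Write 333 = (1 + δ)μ, so δ = 333/290.418 − 1 = 0.1466231…
Then the exponent is δ²μ/(2 + δ) = (333 − μ)² / (μ·(2 + δ)) = 2.908525.
Bound = exp(−2.908525) = 0.05456.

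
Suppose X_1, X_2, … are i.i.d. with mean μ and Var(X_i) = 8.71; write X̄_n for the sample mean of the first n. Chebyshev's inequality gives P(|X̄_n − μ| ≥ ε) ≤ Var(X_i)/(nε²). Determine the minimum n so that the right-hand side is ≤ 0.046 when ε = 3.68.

14

Require 8.71/(n·3.68²) ≤ 0.046, i.e. n ≥ 8.71/(0.046·3.68²) = 13.982.
The smallest integer n is 14.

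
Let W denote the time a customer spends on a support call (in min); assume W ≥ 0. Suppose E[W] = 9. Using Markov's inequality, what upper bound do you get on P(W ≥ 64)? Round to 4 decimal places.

Markov's inequality: for a non-negative random variable, P(W ≥ a) ≤ E[W]/a.
Here E[W] = 9 and a = 64, so the bound is 9/64 = 0.1406.

0.1406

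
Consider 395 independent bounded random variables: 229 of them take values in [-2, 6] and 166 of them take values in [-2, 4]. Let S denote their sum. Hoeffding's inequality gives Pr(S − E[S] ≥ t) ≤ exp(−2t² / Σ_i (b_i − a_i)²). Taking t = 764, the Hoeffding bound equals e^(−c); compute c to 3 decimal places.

56.582

Σ(b_i − a_i)² = 229·8² + 166·6² = 20632.
c = 2t² / 20632 = 2·764² / 20632 = 56.5816.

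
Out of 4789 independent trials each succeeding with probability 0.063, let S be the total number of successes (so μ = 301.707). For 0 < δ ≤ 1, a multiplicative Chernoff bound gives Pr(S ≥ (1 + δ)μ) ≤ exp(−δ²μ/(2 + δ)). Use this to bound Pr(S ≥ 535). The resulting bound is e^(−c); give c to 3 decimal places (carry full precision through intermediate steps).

65.047

Write 535 = (1 + δ)μ, so δ = 535/301.707 − 1 = 0.7732436…
Then the exponent is δ²μ/(2 + δ) = (535 − μ)² / (μ·(2 + δ)) = 65.047411.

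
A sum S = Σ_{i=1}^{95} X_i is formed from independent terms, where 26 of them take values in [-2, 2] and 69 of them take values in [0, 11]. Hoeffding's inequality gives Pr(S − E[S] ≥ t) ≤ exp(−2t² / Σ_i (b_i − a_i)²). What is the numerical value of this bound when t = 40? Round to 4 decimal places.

0.6941

Σ(b_i − a_i)² = 26·4² + 69·11² = 8765.
Exponent = 2·40² / 8765 = 0.36509.
Bound = exp(−0.36509) = 0.69414.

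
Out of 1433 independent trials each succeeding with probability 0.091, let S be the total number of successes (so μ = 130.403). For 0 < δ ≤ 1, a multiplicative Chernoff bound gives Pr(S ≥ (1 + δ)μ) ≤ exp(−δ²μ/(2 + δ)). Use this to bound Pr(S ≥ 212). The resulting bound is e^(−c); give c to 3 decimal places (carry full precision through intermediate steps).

19.445

Write 212 = (1 + δ)μ, so δ = 212/130.403 − 1 = 0.6257295…
Then the exponent is δ²μ/(2 + δ) = (212 − μ)² / (μ·(2 + δ)) = 19.445129.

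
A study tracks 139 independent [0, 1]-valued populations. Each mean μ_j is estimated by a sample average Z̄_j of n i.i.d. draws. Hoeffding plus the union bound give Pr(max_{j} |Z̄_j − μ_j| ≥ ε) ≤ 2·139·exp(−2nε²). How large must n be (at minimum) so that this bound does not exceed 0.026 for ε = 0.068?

Need 2·139·exp(−2nε²) ≤ 0.026, i.e. exp(−2nε²) ≤ 0.026/278.
So 2nε² ≥ ln(278/0.026) = 9.277280.
Hence n ≥ 9.277280/(2·0.068²) = 1003.166.
The smallest integer n is 1004.

1004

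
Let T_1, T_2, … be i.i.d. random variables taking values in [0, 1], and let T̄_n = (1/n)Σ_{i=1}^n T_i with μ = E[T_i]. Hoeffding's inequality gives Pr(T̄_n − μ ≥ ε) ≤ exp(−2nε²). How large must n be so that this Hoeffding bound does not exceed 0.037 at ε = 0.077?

Require exp(−2nε²) ≤ 0.037, i.e. 2nε² ≥ ln(1/0.037) = 3.296837.
So n ≥ 3.296837 / (2·0.077²) = 278.026.
The smallest integer n is 279.

279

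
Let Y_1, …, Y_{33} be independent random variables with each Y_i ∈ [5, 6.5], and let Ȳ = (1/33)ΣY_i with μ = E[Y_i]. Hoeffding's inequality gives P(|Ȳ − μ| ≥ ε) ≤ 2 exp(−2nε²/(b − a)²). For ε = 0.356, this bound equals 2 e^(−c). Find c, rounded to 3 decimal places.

c = 2nε²/(b − a)² = 2·33·0.356² / 1.5² = 3.7176.

3.718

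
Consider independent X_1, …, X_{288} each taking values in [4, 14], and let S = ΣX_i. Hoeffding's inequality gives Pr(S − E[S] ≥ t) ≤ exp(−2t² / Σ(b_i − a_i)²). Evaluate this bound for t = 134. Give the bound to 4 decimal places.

Σ(b_i − a_i)² = 288·(10)² = 28800.
Exponent = 2·134²/28800 = 1.2469.
Bound = exp(−1.2469) = 0.28738.

0.2874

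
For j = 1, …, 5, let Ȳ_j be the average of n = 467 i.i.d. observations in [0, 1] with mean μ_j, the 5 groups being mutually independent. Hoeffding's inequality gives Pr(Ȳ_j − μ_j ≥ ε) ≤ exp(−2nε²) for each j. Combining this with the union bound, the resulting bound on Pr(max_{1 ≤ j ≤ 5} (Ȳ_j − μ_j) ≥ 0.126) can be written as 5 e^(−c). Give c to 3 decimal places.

14.828

Union bound over the 5 events: Pr(max_{1 ≤ j ≤ 5} (Ȳ_j − μ_j) ≥ 0.126) ≤ 5·exp(−2nε²) = 5 exp(−2·467·0.126²).
So c = 2·467·0.126² = 14.8282.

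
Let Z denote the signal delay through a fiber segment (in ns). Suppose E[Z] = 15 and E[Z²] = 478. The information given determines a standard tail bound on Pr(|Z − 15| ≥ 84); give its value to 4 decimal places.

The first two moments determine the variance, so Chebyshev's inequality is the sharpest standard bound available.
Var(Z) = E[Z²] − (E[Z])² = 478 − 225 = 253.
Chebyshev's inequality: Pr(|Z − μ| ≥ t) ≤ Var(Z)/t² = 253/7056 = 0.0359.

0.0359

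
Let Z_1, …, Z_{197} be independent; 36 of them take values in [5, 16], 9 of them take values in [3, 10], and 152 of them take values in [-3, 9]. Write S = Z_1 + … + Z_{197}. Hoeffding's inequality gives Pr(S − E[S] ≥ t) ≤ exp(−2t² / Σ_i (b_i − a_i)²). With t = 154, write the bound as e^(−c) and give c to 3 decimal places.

1.777

Σ(b_i − a_i)² = 36·11² + 9·7² + 152·12² = 26685.
c = 2t² / 26685 = 2·154² / 26685 = 1.7775.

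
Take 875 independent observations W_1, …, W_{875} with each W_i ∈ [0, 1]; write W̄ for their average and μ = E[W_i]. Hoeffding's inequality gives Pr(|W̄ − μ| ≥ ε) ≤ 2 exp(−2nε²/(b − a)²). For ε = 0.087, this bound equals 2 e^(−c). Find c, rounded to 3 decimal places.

c = 2nε²/(b − a)² = 2·875·0.087² / 1² = 13.2457.

13.246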